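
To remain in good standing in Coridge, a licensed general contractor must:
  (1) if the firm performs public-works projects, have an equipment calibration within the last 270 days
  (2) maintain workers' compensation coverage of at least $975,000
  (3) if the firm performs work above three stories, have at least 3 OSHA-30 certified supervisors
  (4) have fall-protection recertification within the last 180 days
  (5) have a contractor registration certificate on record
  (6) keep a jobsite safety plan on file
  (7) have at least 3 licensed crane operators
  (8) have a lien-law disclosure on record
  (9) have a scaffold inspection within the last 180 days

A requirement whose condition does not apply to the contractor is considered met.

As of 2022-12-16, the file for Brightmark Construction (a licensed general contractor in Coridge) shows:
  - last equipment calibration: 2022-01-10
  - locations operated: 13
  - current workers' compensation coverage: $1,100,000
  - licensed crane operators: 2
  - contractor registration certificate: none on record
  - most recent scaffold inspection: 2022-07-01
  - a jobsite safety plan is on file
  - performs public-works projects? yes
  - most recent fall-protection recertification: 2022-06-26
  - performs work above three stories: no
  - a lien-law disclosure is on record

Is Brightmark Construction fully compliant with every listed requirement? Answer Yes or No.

No

1. condition 'performs public-works projects' holds; equipment calibration 340 days ago vs limit 270 → not met
2. workers' compensation coverage $1,100,000 ≥ $975,000 → met
3. condition 'performs work above three stories' does not hold → requirement n/a → met
4. fall-protection recertification 173 days ago vs limit 180 → met
5. contractor registration certificate absent → not met
6. jobsite safety plan present → met
7. licensed crane operators 2 < 3 → not met
8. lien-law disclosure present → met
9. scaffold inspection 168 days ago vs limit 180 → met
Not met: 1, 5, 7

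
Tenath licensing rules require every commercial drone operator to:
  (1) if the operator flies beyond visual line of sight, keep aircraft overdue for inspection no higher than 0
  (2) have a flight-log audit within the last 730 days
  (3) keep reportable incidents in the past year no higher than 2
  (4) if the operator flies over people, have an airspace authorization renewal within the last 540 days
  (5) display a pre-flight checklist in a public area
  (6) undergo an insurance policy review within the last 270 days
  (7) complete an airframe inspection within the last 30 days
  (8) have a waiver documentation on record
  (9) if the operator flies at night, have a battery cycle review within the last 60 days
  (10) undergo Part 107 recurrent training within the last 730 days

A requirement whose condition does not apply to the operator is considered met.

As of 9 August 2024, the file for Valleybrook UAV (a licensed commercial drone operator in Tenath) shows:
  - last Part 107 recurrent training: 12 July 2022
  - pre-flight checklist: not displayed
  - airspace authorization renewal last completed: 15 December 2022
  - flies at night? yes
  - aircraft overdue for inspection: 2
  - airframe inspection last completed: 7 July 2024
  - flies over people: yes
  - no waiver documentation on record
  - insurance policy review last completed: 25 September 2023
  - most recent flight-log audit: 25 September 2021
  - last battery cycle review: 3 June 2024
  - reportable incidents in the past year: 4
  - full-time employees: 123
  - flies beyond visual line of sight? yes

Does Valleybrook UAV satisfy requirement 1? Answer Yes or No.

No

1. condition 'flies beyond visual line of sight' holds; aircraft overdue for inspection 2 > 0 → not met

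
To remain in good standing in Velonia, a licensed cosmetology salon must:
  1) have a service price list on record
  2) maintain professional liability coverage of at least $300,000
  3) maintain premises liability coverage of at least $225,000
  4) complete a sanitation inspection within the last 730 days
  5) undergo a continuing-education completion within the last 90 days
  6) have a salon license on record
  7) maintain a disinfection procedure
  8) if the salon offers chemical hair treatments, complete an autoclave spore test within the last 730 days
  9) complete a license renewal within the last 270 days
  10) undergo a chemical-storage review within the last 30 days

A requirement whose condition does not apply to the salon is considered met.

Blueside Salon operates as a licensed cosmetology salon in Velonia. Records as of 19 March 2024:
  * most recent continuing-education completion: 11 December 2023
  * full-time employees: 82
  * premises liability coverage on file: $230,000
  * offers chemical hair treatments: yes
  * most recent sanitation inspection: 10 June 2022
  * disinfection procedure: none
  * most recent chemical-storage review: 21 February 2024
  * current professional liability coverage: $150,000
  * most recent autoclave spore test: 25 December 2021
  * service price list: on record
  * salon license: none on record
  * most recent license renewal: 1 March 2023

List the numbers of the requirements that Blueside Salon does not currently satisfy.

1. service price list present → met
2. professional liability coverage $150,000 < $300,000 → not met
3. premises liability coverage $230,000 ≥ $225,000 → met
4. sanitation inspection 648 days ago vs limit 730 → met
5. continuing-education completion 99 days ago vs limit 90 → not met
6. salon license absent → not met
7. disinfection procedure absent → not met
8. condition 'offers chemical hair treatments' holds; autoclave spore test 815 days ago vs limit 730 → not met
9. license renewal 384 days ago vs limit 270 → not met
10. chemical-storage review 27 days ago vs limit 30 → met
Not met: 2, 5, 6, 7, 8, 9

2, 5, 6, 7, 8, 9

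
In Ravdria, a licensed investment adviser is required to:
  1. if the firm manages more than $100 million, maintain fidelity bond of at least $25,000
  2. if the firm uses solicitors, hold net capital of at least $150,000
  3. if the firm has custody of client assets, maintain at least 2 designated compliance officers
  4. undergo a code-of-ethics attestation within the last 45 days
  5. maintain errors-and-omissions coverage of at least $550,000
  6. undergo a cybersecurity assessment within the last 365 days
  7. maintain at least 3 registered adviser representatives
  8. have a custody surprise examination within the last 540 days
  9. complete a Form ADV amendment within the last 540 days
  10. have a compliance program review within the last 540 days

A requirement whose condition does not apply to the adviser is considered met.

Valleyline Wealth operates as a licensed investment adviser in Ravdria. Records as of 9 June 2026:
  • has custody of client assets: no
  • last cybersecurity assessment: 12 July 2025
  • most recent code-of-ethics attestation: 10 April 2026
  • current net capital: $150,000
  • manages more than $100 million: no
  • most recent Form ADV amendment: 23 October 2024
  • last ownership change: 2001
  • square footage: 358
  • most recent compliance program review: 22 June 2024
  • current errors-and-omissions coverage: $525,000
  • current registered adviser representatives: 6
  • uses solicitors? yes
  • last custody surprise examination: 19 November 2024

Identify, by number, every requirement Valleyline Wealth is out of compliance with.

4, 5, 8, 9, 10

1. condition 'manages more than $100 million' does not hold → requirement n/a → met
2. condition 'uses solicitors' holds; net capital $150,000 ≥ $150,000 → met
3. condition 'has custody of client assets' does not hold → requirement n/a → met
4. code-of-ethics attestation 60 days ago vs limit 45 → not met
5. errors-and-omissions coverage $525,000 < $550,000 → not met
6. cybersecurity assessment 332 days ago vs limit 365 → met
7. registered adviser representatives 6 ≥ 3 → met
8. custody surprise examination 567 days ago vs limit 540 → not met
9. Form ADV amendment 594 days ago vs limit 540 → not met
10. compliance program review 717 days ago vs limit 540 → not met
Not met: 4, 5, 8, 9, 10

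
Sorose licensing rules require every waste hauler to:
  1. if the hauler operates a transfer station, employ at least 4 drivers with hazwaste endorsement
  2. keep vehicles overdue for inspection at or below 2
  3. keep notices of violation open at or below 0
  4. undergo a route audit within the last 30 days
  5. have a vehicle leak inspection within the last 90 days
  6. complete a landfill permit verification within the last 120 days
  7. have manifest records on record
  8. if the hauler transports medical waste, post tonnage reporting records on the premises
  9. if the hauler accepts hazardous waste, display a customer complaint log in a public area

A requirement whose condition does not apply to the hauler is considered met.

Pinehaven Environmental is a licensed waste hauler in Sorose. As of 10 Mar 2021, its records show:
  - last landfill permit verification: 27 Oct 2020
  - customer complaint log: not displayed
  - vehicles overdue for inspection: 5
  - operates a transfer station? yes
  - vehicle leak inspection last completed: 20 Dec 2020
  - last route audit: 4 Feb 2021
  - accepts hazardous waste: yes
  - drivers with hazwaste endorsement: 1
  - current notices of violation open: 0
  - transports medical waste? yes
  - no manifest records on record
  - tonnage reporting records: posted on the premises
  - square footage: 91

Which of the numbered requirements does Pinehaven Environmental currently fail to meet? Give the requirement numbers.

1, 2, 4, 6, 7, 9

1. condition 'operates a transfer station' holds; drivers with hazwaste endorsement 1 < 4 → not met
2. vehicles overdue for inspection 5 > 2 → not met
3. notices of violation open 0 ≤ 0 → met
4. route audit 34 days ago vs limit 30 → not met
5. vehicle leak inspection 80 days ago vs limit 90 → met
6. landfill permit verification 134 days ago vs limit 120 → not met
7. manifest records absent → not met
8. condition 'transports medical waste' holds; tonnage reporting records present → met
9. condition 'accepts hazardous waste' holds; customer complaint log absent → not met
Not met: 1, 2, 4, 6, 7, 9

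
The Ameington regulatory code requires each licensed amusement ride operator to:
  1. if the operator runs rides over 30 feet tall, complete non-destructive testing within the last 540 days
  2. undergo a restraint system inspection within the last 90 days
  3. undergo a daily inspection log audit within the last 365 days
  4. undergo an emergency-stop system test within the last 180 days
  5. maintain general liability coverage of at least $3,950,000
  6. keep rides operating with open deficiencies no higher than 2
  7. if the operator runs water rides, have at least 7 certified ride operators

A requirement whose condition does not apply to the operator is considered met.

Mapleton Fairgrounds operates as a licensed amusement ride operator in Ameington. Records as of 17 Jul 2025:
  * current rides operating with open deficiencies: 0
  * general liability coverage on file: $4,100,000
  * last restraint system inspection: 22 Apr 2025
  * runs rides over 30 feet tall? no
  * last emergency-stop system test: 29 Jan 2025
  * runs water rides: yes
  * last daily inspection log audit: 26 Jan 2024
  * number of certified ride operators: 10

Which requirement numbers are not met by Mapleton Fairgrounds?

3

1. condition 'runs rides over 30 feet tall' does not hold → requirement n/a → met
2. restraint system inspection 86 days ago vs limit 90 → met
3. daily inspection log audit 538 days ago vs limit 365 → not met
4. emergency-stop system test 169 days ago vs limit 180 → met
5. general liability coverage $4,100,000 ≥ $3,950,000 → met
6. rides operating with open deficiencies 0 ≤ 2 → met
7. condition 'runs water rides' holds; certified ride operators 10 ≥ 7 → met
Not met: 3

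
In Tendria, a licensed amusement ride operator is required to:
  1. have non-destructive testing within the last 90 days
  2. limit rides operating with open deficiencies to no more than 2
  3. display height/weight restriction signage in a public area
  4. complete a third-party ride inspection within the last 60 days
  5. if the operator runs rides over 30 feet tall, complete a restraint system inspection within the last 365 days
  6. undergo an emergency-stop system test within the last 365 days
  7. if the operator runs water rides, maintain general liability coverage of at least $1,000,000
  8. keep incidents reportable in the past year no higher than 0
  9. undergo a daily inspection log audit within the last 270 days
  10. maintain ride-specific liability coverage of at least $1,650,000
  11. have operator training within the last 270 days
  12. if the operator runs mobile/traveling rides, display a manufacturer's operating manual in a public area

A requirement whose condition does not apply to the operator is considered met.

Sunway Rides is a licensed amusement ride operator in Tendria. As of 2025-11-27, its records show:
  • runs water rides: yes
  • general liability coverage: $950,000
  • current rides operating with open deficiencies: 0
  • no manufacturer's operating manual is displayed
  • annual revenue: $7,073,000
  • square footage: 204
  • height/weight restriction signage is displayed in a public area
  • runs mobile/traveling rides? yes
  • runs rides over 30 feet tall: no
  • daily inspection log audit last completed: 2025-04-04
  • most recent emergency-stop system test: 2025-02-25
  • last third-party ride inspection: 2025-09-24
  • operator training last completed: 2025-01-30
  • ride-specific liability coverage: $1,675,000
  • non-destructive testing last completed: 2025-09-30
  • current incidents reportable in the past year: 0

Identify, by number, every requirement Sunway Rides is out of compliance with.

1. non-destructive testing 58 days ago vs limit 90 → met
2. rides operating with open deficiencies 0 ≤ 2 → met
3. height/weight restriction signage present → met
4. third-party ride inspection 64 days ago vs limit 60 → not met
5. condition 'runs rides over 30 feet tall' does not hold → requirement n/a → met
6. emergency-stop system test 275 days ago vs limit 365 → met
7. condition 'runs water rides' holds; general liability coverage $950,000 < $1,000,000 → not met
8. incidents reportable in the past year 0 ≤ 0 → met
9. daily inspection log audit 237 days ago vs limit 270 → met
10. ride-specific liability coverage $1,675,000 ≥ $1,650,000 → met
11. operator training 301 days ago vs limit 270 → not met
12. condition 'runs mobile/traveling rides' holds; manufacturer's operating manual absent → not met
Not met: 4, 7, 11, 12

4, 7, 11, 12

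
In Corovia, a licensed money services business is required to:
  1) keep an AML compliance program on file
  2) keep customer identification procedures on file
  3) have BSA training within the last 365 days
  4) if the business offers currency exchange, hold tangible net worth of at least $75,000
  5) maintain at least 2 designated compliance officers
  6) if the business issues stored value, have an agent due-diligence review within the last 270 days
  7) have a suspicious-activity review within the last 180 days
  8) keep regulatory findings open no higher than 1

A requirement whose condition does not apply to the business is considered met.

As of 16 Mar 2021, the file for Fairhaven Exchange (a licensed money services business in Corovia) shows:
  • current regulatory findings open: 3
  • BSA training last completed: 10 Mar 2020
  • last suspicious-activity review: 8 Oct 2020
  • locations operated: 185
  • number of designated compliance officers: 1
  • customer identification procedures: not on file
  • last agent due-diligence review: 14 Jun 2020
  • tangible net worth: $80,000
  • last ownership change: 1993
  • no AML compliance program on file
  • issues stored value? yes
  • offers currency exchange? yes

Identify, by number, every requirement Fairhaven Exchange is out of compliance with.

1, 2, 3, 5, 6, 8

1. AML compliance program absent → not met
2. customer identification procedures absent → not met
3. BSA training 371 days ago vs limit 365 → not met
4. condition 'offers currency exchange' holds; tangible net worth $80,000 ≥ $75,000 → met
5. designated compliance officers 1 < 2 → not met
6. condition 'issues stored value' holds; agent due-diligence review 275 days ago vs limit 270 → not met
7. suspicious-activity review 159 days ago vs limit 180 → met
8. regulatory findings open 3 > 1 → not met
Not met: 1, 2, 3, 5, 6, 8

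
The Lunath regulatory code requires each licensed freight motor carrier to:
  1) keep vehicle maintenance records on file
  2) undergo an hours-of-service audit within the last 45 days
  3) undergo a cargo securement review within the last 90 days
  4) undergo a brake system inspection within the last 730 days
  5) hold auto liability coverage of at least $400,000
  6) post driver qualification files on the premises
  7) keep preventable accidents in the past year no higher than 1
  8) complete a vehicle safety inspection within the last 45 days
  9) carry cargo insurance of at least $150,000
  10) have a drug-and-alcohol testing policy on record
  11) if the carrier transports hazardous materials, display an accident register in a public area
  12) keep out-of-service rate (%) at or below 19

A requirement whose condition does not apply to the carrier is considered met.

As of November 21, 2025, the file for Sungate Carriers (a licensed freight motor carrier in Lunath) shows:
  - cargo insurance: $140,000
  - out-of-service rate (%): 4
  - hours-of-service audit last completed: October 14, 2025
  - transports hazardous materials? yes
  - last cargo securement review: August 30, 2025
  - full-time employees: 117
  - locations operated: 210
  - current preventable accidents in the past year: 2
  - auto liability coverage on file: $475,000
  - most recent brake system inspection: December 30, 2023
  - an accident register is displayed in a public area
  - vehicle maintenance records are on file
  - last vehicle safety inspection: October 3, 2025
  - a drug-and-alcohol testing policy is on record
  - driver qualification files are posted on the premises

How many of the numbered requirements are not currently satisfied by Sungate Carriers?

3

1. vehicle maintenance records present → met
2. hours-of-service audit 38 days ago vs limit 45 → met
3. cargo securement review 83 days ago vs limit 90 → met
4. brake system inspection 692 days ago vs limit 730 → met
5. auto liability coverage $475,000 ≥ $400,000 → met
6. driver qualification files present → met
7. preventable accidents in the past year 2 > 1 → not met
8. vehicle safety inspection 49 days ago vs limit 45 → not met
9. cargo insurance $140,000 < $150,000 → not met
10. drug-and-alcohol testing policy present → met
11. condition 'transports hazardous materials' holds; accident register present → met
12. out-of-service rate (%) 4 ≤ 19 → met
Not met: 3 of 12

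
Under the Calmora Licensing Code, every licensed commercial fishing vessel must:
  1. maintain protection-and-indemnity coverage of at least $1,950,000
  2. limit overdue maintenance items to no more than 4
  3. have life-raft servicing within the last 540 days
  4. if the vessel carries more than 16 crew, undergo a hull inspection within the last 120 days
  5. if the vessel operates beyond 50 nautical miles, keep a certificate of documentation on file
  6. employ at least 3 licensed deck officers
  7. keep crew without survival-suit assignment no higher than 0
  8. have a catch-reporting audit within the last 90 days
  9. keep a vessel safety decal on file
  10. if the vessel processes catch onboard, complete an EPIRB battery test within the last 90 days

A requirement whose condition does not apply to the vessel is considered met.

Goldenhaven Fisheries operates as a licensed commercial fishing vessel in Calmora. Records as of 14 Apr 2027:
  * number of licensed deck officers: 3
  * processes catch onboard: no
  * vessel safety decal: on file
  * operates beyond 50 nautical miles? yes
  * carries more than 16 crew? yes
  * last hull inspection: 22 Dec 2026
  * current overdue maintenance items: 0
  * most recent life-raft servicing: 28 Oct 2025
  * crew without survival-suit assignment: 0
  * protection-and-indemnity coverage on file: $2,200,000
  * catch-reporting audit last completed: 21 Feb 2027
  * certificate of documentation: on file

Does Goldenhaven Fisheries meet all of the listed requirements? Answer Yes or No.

Yes

1. protection-and-indemnity coverage $2,200,000 ≥ $1,950,000 → met
2. overdue maintenance items 0 ≤ 4 → met
3. life-raft servicing 533 days ago vs limit 540 → met
4. condition 'carries more than 16 crew' holds; hull inspection 113 days ago vs limit 120 → met
5. condition 'operates beyond 50 nautical miles' holds; certificate of documentation present → met
6. licensed deck officers 3 ≥ 3 → met
7. crew without survival-suit assignment 0 ≤ 0 → met
8. catch-reporting audit 52 days ago vs limit 90 → met
9. vessel safety decal present → met
10. condition 'processes catch onboard' does not hold → requirement n/a → met
All met.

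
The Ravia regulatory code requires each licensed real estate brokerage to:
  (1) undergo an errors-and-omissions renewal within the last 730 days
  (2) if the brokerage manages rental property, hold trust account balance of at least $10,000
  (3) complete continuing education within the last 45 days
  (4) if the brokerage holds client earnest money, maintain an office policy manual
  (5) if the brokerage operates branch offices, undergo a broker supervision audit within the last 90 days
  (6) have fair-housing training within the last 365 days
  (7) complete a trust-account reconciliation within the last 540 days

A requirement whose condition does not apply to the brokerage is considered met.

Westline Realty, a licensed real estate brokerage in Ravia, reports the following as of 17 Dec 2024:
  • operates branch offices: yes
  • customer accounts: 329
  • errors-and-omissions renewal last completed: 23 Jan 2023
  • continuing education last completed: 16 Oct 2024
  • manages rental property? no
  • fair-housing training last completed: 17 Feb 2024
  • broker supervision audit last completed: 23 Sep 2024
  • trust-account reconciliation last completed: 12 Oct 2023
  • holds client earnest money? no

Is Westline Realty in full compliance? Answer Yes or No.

1. errors-and-omissions renewal 694 days ago vs limit 730 → met
2. condition 'manages rental property' does not hold → requirement n/a → met
3. continuing education 62 days ago vs limit 45 → not met
4. condition 'holds client earnest money' does not hold → requirement n/a → met
5. condition 'operates branch offices' holds; broker supervision audit 85 days ago vs limit 90 → met
6. fair-housing training 304 days ago vs limit 365 → met
7. trust-account reconciliation 432 days ago vs limit 540 → met
Not met: 3

No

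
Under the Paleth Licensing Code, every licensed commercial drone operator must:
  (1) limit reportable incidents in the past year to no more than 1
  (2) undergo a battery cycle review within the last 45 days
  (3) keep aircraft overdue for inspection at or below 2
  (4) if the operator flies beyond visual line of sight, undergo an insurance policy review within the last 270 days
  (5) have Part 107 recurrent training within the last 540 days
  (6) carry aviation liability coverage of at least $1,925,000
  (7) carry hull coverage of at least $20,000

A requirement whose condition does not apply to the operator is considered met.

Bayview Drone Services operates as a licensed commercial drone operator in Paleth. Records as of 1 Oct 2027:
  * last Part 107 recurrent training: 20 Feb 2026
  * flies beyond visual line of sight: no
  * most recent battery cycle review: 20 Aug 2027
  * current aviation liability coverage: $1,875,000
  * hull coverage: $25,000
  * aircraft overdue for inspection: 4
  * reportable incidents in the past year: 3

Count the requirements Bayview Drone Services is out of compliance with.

4

1. reportable incidents in the past year 3 > 1 → not met
2. battery cycle review 42 days ago vs limit 45 → met
3. aircraft overdue for inspection 4 > 2 → not met
4. condition 'flies beyond visual line of sight' does not hold → requirement n/a → met
5. Part 107 recurrent training 588 days ago vs limit 540 → not met
6. aviation liability coverage $1,875,000 < $1,925,000 → not met
7. hull coverage $25,000 ≥ $20,000 → met
Not met: 4 of 7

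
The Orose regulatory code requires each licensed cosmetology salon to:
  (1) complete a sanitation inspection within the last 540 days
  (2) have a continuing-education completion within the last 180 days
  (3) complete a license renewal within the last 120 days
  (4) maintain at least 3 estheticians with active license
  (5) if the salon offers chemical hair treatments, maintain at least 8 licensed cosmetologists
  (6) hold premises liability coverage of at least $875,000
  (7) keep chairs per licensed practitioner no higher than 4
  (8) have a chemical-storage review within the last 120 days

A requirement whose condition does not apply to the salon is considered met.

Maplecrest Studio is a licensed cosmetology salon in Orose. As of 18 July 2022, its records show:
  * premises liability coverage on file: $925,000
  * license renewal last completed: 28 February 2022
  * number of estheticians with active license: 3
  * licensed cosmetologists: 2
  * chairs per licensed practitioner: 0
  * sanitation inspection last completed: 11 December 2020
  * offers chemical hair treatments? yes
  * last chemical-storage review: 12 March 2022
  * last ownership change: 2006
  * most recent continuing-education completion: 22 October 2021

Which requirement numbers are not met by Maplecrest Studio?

1, 2, 3, 5, 8

1. sanitation inspection 584 days ago vs limit 540 → not met
2. continuing-education completion 269 days ago vs limit 180 → not met
3. license renewal 140 days ago vs limit 120 → not met
4. estheticians with active license 3 ≥ 3 → met
5. condition 'offers chemical hair treatments' holds; licensed cosmetologists 2 < 8 → not met
6. premises liability coverage $925,000 ≥ $875,000 → met
7. chairs per licensed practitioner 0 ≤ 4 → met
8. chemical-storage review 128 days ago vs limit 120 → not met
Not met: 1, 2, 3, 5, 8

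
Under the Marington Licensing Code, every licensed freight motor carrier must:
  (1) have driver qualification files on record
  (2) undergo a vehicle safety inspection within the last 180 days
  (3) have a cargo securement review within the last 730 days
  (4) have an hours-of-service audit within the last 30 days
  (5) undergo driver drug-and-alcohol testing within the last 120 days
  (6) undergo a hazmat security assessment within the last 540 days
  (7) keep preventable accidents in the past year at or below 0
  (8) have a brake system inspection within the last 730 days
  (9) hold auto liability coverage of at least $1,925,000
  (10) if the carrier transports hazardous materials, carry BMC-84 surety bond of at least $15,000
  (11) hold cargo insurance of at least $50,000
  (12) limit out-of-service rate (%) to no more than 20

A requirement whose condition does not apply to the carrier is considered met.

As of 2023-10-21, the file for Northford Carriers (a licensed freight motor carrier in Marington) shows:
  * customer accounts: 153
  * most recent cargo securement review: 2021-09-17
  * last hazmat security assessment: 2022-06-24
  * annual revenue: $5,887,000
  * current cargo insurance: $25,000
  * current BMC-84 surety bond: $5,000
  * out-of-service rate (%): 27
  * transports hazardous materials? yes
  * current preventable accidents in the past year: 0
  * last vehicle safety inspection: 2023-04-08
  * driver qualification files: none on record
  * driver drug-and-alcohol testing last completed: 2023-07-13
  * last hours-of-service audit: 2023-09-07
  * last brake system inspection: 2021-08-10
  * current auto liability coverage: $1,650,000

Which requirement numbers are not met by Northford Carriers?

1, 2, 3, 4, 8, 9, 10, 11, 12

1. driver qualification files absent → not met
2. vehicle safety inspection 196 days ago vs limit 180 → not met
3. cargo securement review 764 days ago vs limit 730 → not met
4. hours-of-service audit 44 days ago vs limit 30 → not met
5. driver drug-and-alcohol testing 100 days ago vs limit 120 → met
6. hazmat security assessment 484 days ago vs limit 540 → met
7. preventable accidents in the past year 0 ≤ 0 → met
8. brake system inspection 802 days ago vs limit 730 → not met
9. auto liability coverage $1,650,000 < $1,925,000 → not met
10. condition 'transports hazardous materials' holds; BMC-84 surety bond $5,000 < $15,000 → not met
11. cargo insurance $25,000 < $50,000 → not met
12. out-of-service rate (%) 27 > 20 → not met
Not met: 1, 2, 3, 4, 8, 9, 10, 11, 12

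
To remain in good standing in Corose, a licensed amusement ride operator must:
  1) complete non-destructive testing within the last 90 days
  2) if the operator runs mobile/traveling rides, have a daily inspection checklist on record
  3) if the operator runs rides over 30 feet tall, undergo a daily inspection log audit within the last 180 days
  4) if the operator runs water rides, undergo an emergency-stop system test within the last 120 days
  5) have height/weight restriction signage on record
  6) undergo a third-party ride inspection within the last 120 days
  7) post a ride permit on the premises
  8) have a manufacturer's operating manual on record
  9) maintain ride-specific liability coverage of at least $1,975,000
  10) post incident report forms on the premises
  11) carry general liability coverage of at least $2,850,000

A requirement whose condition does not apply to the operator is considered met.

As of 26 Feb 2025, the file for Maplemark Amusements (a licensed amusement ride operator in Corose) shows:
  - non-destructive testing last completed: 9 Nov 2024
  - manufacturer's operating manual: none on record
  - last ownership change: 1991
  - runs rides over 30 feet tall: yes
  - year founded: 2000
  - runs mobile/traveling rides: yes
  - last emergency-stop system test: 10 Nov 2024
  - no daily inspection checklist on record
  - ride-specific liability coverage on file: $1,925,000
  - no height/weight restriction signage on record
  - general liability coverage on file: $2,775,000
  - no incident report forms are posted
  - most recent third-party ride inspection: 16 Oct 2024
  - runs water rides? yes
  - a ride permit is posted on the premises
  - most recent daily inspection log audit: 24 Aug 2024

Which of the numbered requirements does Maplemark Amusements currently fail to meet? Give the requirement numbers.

1, 2, 3, 5, 6, 8, 9, 10, 11

1. non-destructive testing 109 days ago vs limit 90 → not met
2. condition 'runs mobile/traveling rides' holds; daily inspection checklist absent → not met
3. condition 'runs rides over 30 feet tall' holds; daily inspection log audit 186 days ago vs limit 180 → not met
4. condition 'runs water rides' holds; emergency-stop system test 108 days ago vs limit 120 → met
5. height/weight restriction signage absent → not met
6. third-party ride inspection 133 days ago vs limit 120 → not met
7. ride permit present → met
8. manufacturer's operating manual absent → not met
9. ride-specific liability coverage $1,925,000 < $1,975,000 → not met
10. incident report forms absent → not met
11. general liability coverage $2,775,000 < $2,850,000 → not met
Not met: 1, 2, 3, 5, 6, 8, 9, 10, 11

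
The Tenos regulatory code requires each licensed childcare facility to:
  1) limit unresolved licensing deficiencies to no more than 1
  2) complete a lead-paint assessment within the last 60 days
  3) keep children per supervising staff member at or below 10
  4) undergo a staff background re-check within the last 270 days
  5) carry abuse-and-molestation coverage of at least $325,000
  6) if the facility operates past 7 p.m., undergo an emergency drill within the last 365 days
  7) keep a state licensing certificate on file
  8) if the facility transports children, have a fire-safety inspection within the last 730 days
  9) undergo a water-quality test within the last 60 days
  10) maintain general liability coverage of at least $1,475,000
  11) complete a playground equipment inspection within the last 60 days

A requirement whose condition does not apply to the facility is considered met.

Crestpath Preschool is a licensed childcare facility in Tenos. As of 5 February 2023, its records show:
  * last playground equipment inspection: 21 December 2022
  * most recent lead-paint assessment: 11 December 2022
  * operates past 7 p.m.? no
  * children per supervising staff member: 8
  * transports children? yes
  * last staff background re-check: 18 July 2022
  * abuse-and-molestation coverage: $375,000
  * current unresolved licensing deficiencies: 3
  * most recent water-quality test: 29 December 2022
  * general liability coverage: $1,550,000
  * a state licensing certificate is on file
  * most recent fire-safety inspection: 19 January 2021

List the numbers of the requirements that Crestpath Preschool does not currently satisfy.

1. unresolved licensing deficiencies 3 > 1 → not met
2. lead-paint assessment 56 days ago vs limit 60 → met
3. children per supervising staff member 8 ≤ 10 → met
4. staff background re-check 202 days ago vs limit 270 → met
5. abuse-and-molestation coverage $375,000 ≥ $325,000 → met
6. condition 'operates past 7 p.m.' does not hold → requirement n/a → met
7. state licensing certificate present → met
8. condition 'transports children' holds; fire-safety inspection 747 days ago vs limit 730 → not met
9. water-quality test 38 days ago vs limit 60 → met
10. general liability coverage $1,550,000 ≥ $1,475,000 → met
11. playground equipment inspection 46 days ago vs limit 60 → met
Not met: 1, 8

1, 8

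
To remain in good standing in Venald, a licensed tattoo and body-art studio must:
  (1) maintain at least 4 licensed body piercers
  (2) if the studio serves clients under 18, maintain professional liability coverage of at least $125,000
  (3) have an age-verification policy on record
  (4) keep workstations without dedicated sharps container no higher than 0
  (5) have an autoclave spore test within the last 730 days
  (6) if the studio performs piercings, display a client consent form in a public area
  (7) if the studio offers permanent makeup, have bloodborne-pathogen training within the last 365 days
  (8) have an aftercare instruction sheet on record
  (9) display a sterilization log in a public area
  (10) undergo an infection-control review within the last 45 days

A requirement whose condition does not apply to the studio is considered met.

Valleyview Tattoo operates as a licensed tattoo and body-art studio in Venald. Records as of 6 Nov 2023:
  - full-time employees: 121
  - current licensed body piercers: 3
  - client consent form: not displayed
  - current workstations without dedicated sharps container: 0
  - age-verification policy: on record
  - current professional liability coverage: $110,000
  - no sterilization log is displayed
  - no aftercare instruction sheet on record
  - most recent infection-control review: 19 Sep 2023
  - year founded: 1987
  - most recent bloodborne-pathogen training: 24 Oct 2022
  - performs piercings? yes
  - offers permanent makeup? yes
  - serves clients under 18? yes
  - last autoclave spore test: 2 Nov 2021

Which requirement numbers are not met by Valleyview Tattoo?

1, 2, 5, 6, 7, 8, 9, 10

1. licensed body piercers 3 < 4 → not met
2. condition 'serves clients under 18' holds; professional liability coverage $110,000 < $125,000 → not met
3. age-verification policy present → met
4. workstations without dedicated sharps container 0 ≤ 0 → met
5. autoclave spore test 734 days ago vs limit 730 → not met
6. condition 'performs piercings' holds; client consent form absent → not met
7. condition 'offers permanent makeup' holds; bloodborne-pathogen training 378 days ago vs limit 365 → not met
8. aftercare instruction sheet absent → not met
9. sterilization log absent → not met
10. infection-control review 48 days ago vs limit 45 → not met
Not met: 1, 2, 5, 6, 7, 8, 9, 10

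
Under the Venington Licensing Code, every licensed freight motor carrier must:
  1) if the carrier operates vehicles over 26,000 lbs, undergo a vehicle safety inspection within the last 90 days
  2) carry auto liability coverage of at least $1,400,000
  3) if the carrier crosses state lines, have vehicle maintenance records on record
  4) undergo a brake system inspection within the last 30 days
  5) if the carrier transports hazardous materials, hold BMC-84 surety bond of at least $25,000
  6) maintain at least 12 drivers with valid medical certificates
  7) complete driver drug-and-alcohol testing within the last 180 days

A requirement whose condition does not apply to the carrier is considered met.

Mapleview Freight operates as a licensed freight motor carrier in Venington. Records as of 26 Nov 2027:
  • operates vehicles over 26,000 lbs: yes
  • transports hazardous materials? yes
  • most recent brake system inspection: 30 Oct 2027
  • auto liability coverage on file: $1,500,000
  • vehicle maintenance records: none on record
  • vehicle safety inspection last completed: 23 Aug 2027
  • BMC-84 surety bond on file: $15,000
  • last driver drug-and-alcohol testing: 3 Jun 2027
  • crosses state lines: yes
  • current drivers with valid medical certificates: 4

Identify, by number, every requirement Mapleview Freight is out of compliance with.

1, 3, 5, 6

1. condition 'operates vehicles over 26,000 lbs' holds; vehicle safety inspection 95 days ago vs limit 90 → not met
2. auto liability coverage $1,500,000 ≥ $1,400,000 → met
3. condition 'crosses state lines' holds; vehicle maintenance records absent → not met
4. brake system inspection 27 days ago vs limit 30 → met
5. condition 'transports hazardous materials' holds; BMC-84 surety bond $15,000 < $25,000 → not met
6. drivers with valid medical certificates 4 < 12 → not met
7. driver drug-and-alcohol testing 176 days ago vs limit 180 → met
Not met: 1, 3, 5, 6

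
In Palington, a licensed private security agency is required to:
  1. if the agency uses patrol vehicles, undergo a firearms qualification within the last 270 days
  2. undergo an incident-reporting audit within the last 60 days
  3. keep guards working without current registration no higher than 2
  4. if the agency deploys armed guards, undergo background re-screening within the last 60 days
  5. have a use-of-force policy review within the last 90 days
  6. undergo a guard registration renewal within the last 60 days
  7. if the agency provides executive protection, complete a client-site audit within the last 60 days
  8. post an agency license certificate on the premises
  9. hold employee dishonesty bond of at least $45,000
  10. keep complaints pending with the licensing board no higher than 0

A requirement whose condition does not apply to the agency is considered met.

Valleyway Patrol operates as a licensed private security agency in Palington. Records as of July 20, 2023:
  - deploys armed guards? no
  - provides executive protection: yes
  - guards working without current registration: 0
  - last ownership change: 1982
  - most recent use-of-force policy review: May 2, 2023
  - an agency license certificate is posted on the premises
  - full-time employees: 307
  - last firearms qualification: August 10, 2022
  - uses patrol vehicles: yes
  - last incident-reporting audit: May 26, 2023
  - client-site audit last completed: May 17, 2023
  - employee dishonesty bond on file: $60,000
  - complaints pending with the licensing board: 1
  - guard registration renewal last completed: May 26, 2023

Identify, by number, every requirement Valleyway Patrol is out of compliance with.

1, 7, 10

1. condition 'uses patrol vehicles' holds; firearms qualification 344 days ago vs limit 270 → not met
2. incident-reporting audit 55 days ago vs limit 60 → met
3. guards working without current registration 0 ≤ 2 → met
4. condition 'deploys armed guards' does not hold → requirement n/a → met
5. use-of-force policy review 79 days ago vs limit 90 → met
6. guard registration renewal 55 days ago vs limit 60 → met
7. condition 'provides executive protection' holds; client-site audit 64 days ago vs limit 60 → not met
8. agency license certificate present → met
9. employee dishonesty bond $60,000 ≥ $45,000 → met
10. complaints pending with the licensing board 1 > 0 → not met
Not met: 1, 7, 10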